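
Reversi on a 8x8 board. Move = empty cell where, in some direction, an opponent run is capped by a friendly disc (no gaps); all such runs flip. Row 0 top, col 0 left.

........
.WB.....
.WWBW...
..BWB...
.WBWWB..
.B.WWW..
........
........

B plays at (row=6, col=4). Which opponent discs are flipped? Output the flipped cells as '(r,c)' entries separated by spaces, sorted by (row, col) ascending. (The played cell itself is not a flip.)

Answer: (4,4) (5,3) (5,4)

Derivation:
Dir NW: opp run (5,3) capped by B -> flip
Dir N: opp run (5,4) (4,4) capped by B -> flip
Dir NE: opp run (5,5), next='.' -> no flip
Dir W: first cell '.' (not opp) -> no flip
Dir E: first cell '.' (not opp) -> no flip
Dir SW: first cell '.' (not opp) -> no flip
Dir S: first cell '.' (not opp) -> no flip
Dir SE: first cell '.' (not opp) -> no flip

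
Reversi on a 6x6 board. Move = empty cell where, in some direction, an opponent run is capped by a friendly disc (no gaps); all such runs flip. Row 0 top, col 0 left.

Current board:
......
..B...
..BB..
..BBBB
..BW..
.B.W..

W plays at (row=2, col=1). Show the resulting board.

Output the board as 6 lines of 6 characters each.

Place W at (2,1); scan 8 dirs for brackets.
Dir NW: first cell '.' (not opp) -> no flip
Dir N: first cell '.' (not opp) -> no flip
Dir NE: opp run (1,2), next='.' -> no flip
Dir W: first cell '.' (not opp) -> no flip
Dir E: opp run (2,2) (2,3), next='.' -> no flip
Dir SW: first cell '.' (not opp) -> no flip
Dir S: first cell '.' (not opp) -> no flip
Dir SE: opp run (3,2) capped by W -> flip
All flips: (3,2)

Answer: ......
..B...
.WBB..
..WBBB
..BW..
.B.W..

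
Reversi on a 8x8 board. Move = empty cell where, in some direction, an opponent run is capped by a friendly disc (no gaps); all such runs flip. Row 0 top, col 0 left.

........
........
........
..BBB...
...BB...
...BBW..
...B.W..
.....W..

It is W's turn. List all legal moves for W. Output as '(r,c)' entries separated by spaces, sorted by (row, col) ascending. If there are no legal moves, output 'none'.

Answer: (2,1) (2,2) (5,2)

Derivation:
(2,1): flips 3 -> legal
(2,2): flips 2 -> legal
(2,3): no bracket -> illegal
(2,4): no bracket -> illegal
(2,5): no bracket -> illegal
(3,1): no bracket -> illegal
(3,5): no bracket -> illegal
(4,1): no bracket -> illegal
(4,2): no bracket -> illegal
(4,5): no bracket -> illegal
(5,2): flips 2 -> legal
(6,2): no bracket -> illegal
(6,4): no bracket -> illegal
(7,2): no bracket -> illegal
(7,3): no bracket -> illegal
(7,4): no bracket -> illegal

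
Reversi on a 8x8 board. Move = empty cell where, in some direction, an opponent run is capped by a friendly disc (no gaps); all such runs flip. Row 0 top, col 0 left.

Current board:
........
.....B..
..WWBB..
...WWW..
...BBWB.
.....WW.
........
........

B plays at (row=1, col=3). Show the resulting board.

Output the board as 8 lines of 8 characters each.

Answer: ........
...B.B..
..WBBB..
...BWW..
...BBWB.
.....WW.
........
........

Derivation:
Place B at (1,3); scan 8 dirs for brackets.
Dir NW: first cell '.' (not opp) -> no flip
Dir N: first cell '.' (not opp) -> no flip
Dir NE: first cell '.' (not opp) -> no flip
Dir W: first cell '.' (not opp) -> no flip
Dir E: first cell '.' (not opp) -> no flip
Dir SW: opp run (2,2), next='.' -> no flip
Dir S: opp run (2,3) (3,3) capped by B -> flip
Dir SE: first cell 'B' (not opp) -> no flip
All flips: (2,3) (3,3)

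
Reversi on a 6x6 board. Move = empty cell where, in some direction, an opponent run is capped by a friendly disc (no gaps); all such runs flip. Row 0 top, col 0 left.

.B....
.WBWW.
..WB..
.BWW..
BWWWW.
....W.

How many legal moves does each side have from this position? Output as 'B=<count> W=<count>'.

-- B to move --
(0,0): no bracket -> illegal
(0,2): no bracket -> illegal
(0,3): flips 1 -> legal
(0,4): flips 2 -> legal
(0,5): flips 1 -> legal
(1,0): flips 1 -> legal
(1,5): flips 2 -> legal
(2,0): no bracket -> illegal
(2,1): flips 2 -> legal
(2,4): no bracket -> illegal
(2,5): no bracket -> illegal
(3,0): no bracket -> illegal
(3,4): flips 2 -> legal
(3,5): no bracket -> illegal
(4,5): flips 4 -> legal
(5,0): flips 2 -> legal
(5,1): flips 1 -> legal
(5,2): flips 3 -> legal
(5,3): flips 3 -> legal
(5,5): no bracket -> illegal
B mobility = 12
-- W to move --
(0,0): no bracket -> illegal
(0,2): flips 1 -> legal
(0,3): no bracket -> illegal
(1,0): no bracket -> illegal
(2,0): flips 1 -> legal
(2,1): flips 1 -> legal
(2,4): flips 1 -> legal
(3,0): flips 1 -> legal
(3,4): no bracket -> illegal
(5,0): no bracket -> illegal
(5,1): no bracket -> illegal
W mobility = 5

Answer: B=12 W=5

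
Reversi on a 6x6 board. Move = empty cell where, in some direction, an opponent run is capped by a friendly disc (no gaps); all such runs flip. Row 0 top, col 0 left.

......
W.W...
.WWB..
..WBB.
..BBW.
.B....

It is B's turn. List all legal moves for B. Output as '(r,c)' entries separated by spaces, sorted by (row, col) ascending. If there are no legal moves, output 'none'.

Answer: (0,1) (0,2) (1,1) (2,0) (3,1) (4,1) (4,5) (5,4) (5,5)

Derivation:
(0,0): no bracket -> illegal
(0,1): flips 1 -> legal
(0,2): flips 3 -> legal
(0,3): no bracket -> illegal
(1,1): flips 1 -> legal
(1,3): no bracket -> illegal
(2,0): flips 2 -> legal
(3,0): no bracket -> illegal
(3,1): flips 1 -> legal
(3,5): no bracket -> illegal
(4,1): flips 1 -> legal
(4,5): flips 1 -> legal
(5,3): no bracket -> illegal
(5,4): flips 1 -> legal
(5,5): flips 1 -> legal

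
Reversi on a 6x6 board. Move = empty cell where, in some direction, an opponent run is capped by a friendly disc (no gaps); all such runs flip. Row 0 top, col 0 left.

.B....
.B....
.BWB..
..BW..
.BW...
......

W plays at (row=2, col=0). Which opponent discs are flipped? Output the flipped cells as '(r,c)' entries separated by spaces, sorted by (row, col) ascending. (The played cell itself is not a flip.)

Dir NW: edge -> no flip
Dir N: first cell '.' (not opp) -> no flip
Dir NE: opp run (1,1), next='.' -> no flip
Dir W: edge -> no flip
Dir E: opp run (2,1) capped by W -> flip
Dir SW: edge -> no flip
Dir S: first cell '.' (not opp) -> no flip
Dir SE: first cell '.' (not opp) -> no flip

Answer: (2,1)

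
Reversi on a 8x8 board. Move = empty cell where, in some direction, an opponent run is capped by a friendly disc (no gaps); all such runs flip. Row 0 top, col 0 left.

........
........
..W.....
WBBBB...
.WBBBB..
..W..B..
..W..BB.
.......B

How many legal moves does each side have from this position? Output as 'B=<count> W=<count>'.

-- B to move --
(1,1): flips 1 -> legal
(1,2): flips 1 -> legal
(1,3): flips 1 -> legal
(2,0): no bracket -> illegal
(2,1): no bracket -> illegal
(2,3): no bracket -> illegal
(4,0): flips 1 -> legal
(5,0): flips 1 -> legal
(5,1): flips 1 -> legal
(5,3): no bracket -> illegal
(6,1): flips 1 -> legal
(6,3): no bracket -> illegal
(7,1): no bracket -> illegal
(7,2): flips 2 -> legal
(7,3): no bracket -> illegal
B mobility = 8
-- W to move --
(2,0): no bracket -> illegal
(2,1): flips 1 -> legal
(2,3): flips 1 -> legal
(2,4): no bracket -> illegal
(2,5): flips 2 -> legal
(3,5): flips 4 -> legal
(3,6): no bracket -> illegal
(4,0): flips 1 -> legal
(4,6): flips 4 -> legal
(5,1): no bracket -> illegal
(5,3): no bracket -> illegal
(5,4): no bracket -> illegal
(5,6): no bracket -> illegal
(5,7): no bracket -> illegal
(6,4): no bracket -> illegal
(6,7): no bracket -> illegal
(7,4): no bracket -> illegal
(7,5): no bracket -> illegal
(7,6): no bracket -> illegal
W mobility = 6

Answer: B=8 W=6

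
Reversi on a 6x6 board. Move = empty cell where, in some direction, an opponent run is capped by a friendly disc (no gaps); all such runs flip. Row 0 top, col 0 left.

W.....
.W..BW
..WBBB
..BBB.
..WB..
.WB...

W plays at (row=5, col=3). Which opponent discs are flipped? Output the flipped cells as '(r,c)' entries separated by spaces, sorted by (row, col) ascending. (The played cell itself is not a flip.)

Answer: (5,2)

Derivation:
Dir NW: first cell 'W' (not opp) -> no flip
Dir N: opp run (4,3) (3,3) (2,3), next='.' -> no flip
Dir NE: first cell '.' (not opp) -> no flip
Dir W: opp run (5,2) capped by W -> flip
Dir E: first cell '.' (not opp) -> no flip
Dir SW: edge -> no flip
Dir S: edge -> no flip
Dir SE: edge -> no flip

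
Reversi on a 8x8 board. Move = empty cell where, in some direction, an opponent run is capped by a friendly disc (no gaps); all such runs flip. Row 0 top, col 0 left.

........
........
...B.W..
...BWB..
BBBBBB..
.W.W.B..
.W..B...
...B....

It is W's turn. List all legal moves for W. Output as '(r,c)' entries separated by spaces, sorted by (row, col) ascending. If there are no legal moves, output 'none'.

Answer: (1,2) (1,3) (2,4) (2,6) (3,1) (3,2) (3,6) (5,2) (5,4) (5,6) (6,5) (7,5)

Derivation:
(1,2): flips 1 -> legal
(1,3): flips 3 -> legal
(1,4): no bracket -> illegal
(2,2): no bracket -> illegal
(2,4): flips 2 -> legal
(2,6): flips 2 -> legal
(3,0): no bracket -> illegal
(3,1): flips 2 -> legal
(3,2): flips 1 -> legal
(3,6): flips 1 -> legal
(4,6): no bracket -> illegal
(5,0): no bracket -> illegal
(5,2): flips 1 -> legal
(5,4): flips 1 -> legal
(5,6): flips 1 -> legal
(6,2): no bracket -> illegal
(6,3): no bracket -> illegal
(6,5): flips 3 -> legal
(6,6): no bracket -> illegal
(7,2): no bracket -> illegal
(7,4): no bracket -> illegal
(7,5): flips 1 -> legal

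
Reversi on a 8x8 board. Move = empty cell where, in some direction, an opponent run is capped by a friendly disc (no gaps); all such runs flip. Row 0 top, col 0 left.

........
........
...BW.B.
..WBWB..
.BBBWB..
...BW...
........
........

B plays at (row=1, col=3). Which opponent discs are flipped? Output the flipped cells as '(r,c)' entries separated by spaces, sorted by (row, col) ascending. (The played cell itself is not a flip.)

Answer: (2,4)

Derivation:
Dir NW: first cell '.' (not opp) -> no flip
Dir N: first cell '.' (not opp) -> no flip
Dir NE: first cell '.' (not opp) -> no flip
Dir W: first cell '.' (not opp) -> no flip
Dir E: first cell '.' (not opp) -> no flip
Dir SW: first cell '.' (not opp) -> no flip
Dir S: first cell 'B' (not opp) -> no flip
Dir SE: opp run (2,4) capped by B -> flip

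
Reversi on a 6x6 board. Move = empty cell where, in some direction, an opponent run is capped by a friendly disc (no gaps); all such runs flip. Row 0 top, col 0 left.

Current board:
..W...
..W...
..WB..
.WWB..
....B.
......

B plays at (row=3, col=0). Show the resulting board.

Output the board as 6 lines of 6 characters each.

Place B at (3,0); scan 8 dirs for brackets.
Dir NW: edge -> no flip
Dir N: first cell '.' (not opp) -> no flip
Dir NE: first cell '.' (not opp) -> no flip
Dir W: edge -> no flip
Dir E: opp run (3,1) (3,2) capped by B -> flip
Dir SW: edge -> no flip
Dir S: first cell '.' (not opp) -> no flip
Dir SE: first cell '.' (not opp) -> no flip
All flips: (3,1) (3,2)

Answer: ..W...
..W...
..WB..
BBBB..
....B.
......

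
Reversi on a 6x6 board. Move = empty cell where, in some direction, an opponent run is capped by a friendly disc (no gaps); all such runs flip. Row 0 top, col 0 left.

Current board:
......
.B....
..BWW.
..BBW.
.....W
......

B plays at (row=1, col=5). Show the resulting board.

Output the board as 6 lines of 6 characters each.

Place B at (1,5); scan 8 dirs for brackets.
Dir NW: first cell '.' (not opp) -> no flip
Dir N: first cell '.' (not opp) -> no flip
Dir NE: edge -> no flip
Dir W: first cell '.' (not opp) -> no flip
Dir E: edge -> no flip
Dir SW: opp run (2,4) capped by B -> flip
Dir S: first cell '.' (not opp) -> no flip
Dir SE: edge -> no flip
All flips: (2,4)

Answer: ......
.B...B
..BWB.
..BBW.
.....W
......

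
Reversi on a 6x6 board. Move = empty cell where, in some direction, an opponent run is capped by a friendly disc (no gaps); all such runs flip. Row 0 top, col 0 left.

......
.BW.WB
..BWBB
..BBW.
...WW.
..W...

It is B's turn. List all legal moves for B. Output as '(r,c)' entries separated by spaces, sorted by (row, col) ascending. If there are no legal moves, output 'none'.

Answer: (0,2) (0,3) (0,4) (0,5) (1,3) (3,5) (5,3) (5,4) (5,5)

Derivation:
(0,1): no bracket -> illegal
(0,2): flips 1 -> legal
(0,3): flips 1 -> legal
(0,4): flips 1 -> legal
(0,5): flips 2 -> legal
(1,3): flips 3 -> legal
(2,1): no bracket -> illegal
(3,5): flips 1 -> legal
(4,1): no bracket -> illegal
(4,2): no bracket -> illegal
(4,5): no bracket -> illegal
(5,1): no bracket -> illegal
(5,3): flips 1 -> legal
(5,4): flips 3 -> legal
(5,5): flips 1 -> legal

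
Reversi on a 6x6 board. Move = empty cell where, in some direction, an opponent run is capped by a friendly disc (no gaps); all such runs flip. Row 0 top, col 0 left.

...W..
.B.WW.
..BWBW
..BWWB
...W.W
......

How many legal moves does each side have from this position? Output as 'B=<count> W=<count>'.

Answer: B=8 W=5

Derivation:
-- B to move --
(0,2): flips 1 -> legal
(0,4): flips 2 -> legal
(0,5): flips 2 -> legal
(1,2): no bracket -> illegal
(1,5): flips 1 -> legal
(4,2): flips 1 -> legal
(4,4): flips 2 -> legal
(5,2): no bracket -> illegal
(5,3): no bracket -> illegal
(5,4): flips 1 -> legal
(5,5): flips 1 -> legal
B mobility = 8
-- W to move --
(0,0): flips 2 -> legal
(0,1): no bracket -> illegal
(0,2): no bracket -> illegal
(1,0): no bracket -> illegal
(1,2): no bracket -> illegal
(1,5): flips 1 -> legal
(2,0): no bracket -> illegal
(2,1): flips 2 -> legal
(3,1): flips 2 -> legal
(4,1): flips 1 -> legal
(4,2): no bracket -> illegal
(4,4): no bracket -> illegal
W mobility = 5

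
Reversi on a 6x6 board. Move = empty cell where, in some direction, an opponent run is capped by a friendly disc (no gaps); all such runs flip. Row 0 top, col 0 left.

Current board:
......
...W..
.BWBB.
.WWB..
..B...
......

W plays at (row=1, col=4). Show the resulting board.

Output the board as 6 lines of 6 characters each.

Place W at (1,4); scan 8 dirs for brackets.
Dir NW: first cell '.' (not opp) -> no flip
Dir N: first cell '.' (not opp) -> no flip
Dir NE: first cell '.' (not opp) -> no flip
Dir W: first cell 'W' (not opp) -> no flip
Dir E: first cell '.' (not opp) -> no flip
Dir SW: opp run (2,3) capped by W -> flip
Dir S: opp run (2,4), next='.' -> no flip
Dir SE: first cell '.' (not opp) -> no flip
All flips: (2,3)

Answer: ......
...WW.
.BWWB.
.WWB..
..B...
......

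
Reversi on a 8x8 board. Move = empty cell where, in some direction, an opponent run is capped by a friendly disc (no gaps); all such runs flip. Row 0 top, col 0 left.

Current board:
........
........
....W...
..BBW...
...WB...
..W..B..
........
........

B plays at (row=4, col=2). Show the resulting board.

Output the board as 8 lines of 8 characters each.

Place B at (4,2); scan 8 dirs for brackets.
Dir NW: first cell '.' (not opp) -> no flip
Dir N: first cell 'B' (not opp) -> no flip
Dir NE: first cell 'B' (not opp) -> no flip
Dir W: first cell '.' (not opp) -> no flip
Dir E: opp run (4,3) capped by B -> flip
Dir SW: first cell '.' (not opp) -> no flip
Dir S: opp run (5,2), next='.' -> no flip
Dir SE: first cell '.' (not opp) -> no flip
All flips: (4,3)

Answer: ........
........
....W...
..BBW...
..BBB...
..W..B..
........
........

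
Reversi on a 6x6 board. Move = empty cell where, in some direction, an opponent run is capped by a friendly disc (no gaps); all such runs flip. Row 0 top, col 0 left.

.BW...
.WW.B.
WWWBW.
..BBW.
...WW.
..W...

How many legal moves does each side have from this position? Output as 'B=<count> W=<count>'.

Answer: B=11 W=5

Derivation:
-- B to move --
(0,0): flips 2 -> legal
(0,3): flips 1 -> legal
(1,0): flips 1 -> legal
(1,3): no bracket -> illegal
(1,5): flips 1 -> legal
(2,5): flips 1 -> legal
(3,0): no bracket -> illegal
(3,1): flips 2 -> legal
(3,5): flips 1 -> legal
(4,1): no bracket -> illegal
(4,2): no bracket -> illegal
(4,5): flips 1 -> legal
(5,1): no bracket -> illegal
(5,3): flips 1 -> legal
(5,4): flips 4 -> legal
(5,5): flips 1 -> legal
B mobility = 11
-- W to move --
(0,0): flips 1 -> legal
(0,3): no bracket -> illegal
(0,4): flips 1 -> legal
(0,5): no bracket -> illegal
(1,0): no bracket -> illegal
(1,3): flips 2 -> legal
(1,5): no bracket -> illegal
(2,5): no bracket -> illegal
(3,1): flips 2 -> legal
(4,1): no bracket -> illegal
(4,2): flips 2 -> legal
W mobility = 5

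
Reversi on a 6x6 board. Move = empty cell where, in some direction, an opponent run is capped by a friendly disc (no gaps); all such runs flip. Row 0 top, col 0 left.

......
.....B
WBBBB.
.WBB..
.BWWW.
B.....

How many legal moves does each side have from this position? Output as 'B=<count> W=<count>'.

Answer: B=8 W=8

Derivation:
-- B to move --
(1,0): no bracket -> illegal
(1,1): no bracket -> illegal
(3,0): flips 1 -> legal
(3,4): no bracket -> illegal
(3,5): no bracket -> illegal
(4,0): flips 1 -> legal
(4,5): flips 3 -> legal
(5,1): flips 1 -> legal
(5,2): flips 1 -> legal
(5,3): flips 1 -> legal
(5,4): flips 1 -> legal
(5,5): flips 1 -> legal
B mobility = 8
-- W to move --
(0,4): no bracket -> illegal
(0,5): no bracket -> illegal
(1,0): flips 2 -> legal
(1,1): flips 3 -> legal
(1,2): flips 2 -> legal
(1,3): flips 3 -> legal
(1,4): no bracket -> illegal
(2,5): flips 4 -> legal
(3,0): no bracket -> illegal
(3,4): flips 2 -> legal
(3,5): no bracket -> illegal
(4,0): flips 1 -> legal
(5,1): flips 1 -> legal
(5,2): no bracket -> illegal
W mobility = 8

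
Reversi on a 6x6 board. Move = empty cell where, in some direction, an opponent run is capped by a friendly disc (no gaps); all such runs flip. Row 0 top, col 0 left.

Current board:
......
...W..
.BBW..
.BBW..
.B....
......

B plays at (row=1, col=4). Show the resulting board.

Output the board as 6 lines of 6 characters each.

Answer: ......
...WB.
.BBB..
.BBW..
.B....
......

Derivation:
Place B at (1,4); scan 8 dirs for brackets.
Dir NW: first cell '.' (not opp) -> no flip
Dir N: first cell '.' (not opp) -> no flip
Dir NE: first cell '.' (not opp) -> no flip
Dir W: opp run (1,3), next='.' -> no flip
Dir E: first cell '.' (not opp) -> no flip
Dir SW: opp run (2,3) capped by B -> flip
Dir S: first cell '.' (not opp) -> no flip
Dir SE: first cell '.' (not opp) -> no flip
All flips: (2,3)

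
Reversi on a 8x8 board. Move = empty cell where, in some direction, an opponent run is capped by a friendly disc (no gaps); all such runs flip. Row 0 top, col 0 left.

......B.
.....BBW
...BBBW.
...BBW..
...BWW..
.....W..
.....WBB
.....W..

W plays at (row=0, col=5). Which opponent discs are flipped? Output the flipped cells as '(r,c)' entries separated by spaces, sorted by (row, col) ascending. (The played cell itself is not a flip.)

Dir NW: edge -> no flip
Dir N: edge -> no flip
Dir NE: edge -> no flip
Dir W: first cell '.' (not opp) -> no flip
Dir E: opp run (0,6), next='.' -> no flip
Dir SW: first cell '.' (not opp) -> no flip
Dir S: opp run (1,5) (2,5) capped by W -> flip
Dir SE: opp run (1,6), next='.' -> no flip

Answer: (1,5) (2,5)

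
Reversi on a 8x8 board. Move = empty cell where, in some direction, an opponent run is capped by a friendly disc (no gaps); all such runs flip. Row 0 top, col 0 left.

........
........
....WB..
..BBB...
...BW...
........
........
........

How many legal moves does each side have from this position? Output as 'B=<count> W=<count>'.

Answer: B=6 W=3

Derivation:
-- B to move --
(1,3): no bracket -> illegal
(1,4): flips 1 -> legal
(1,5): flips 1 -> legal
(2,3): flips 1 -> legal
(3,5): no bracket -> illegal
(4,5): flips 1 -> legal
(5,3): no bracket -> illegal
(5,4): flips 1 -> legal
(5,5): flips 1 -> legal
B mobility = 6
-- W to move --
(1,4): no bracket -> illegal
(1,5): no bracket -> illegal
(1,6): no bracket -> illegal
(2,1): no bracket -> illegal
(2,2): flips 1 -> legal
(2,3): no bracket -> illegal
(2,6): flips 1 -> legal
(3,1): no bracket -> illegal
(3,5): no bracket -> illegal
(3,6): no bracket -> illegal
(4,1): no bracket -> illegal
(4,2): flips 2 -> legal
(4,5): no bracket -> illegal
(5,2): no bracket -> illegal
(5,3): no bracket -> illegal
(5,4): no bracket -> illegal
W mobility = 3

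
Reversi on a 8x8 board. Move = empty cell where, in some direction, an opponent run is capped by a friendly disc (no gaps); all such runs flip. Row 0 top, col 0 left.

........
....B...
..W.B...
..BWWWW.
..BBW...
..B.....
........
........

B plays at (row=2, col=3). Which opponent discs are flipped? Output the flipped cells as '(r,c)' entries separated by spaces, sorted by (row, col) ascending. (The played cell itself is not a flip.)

Answer: (3,3)

Derivation:
Dir NW: first cell '.' (not opp) -> no flip
Dir N: first cell '.' (not opp) -> no flip
Dir NE: first cell 'B' (not opp) -> no flip
Dir W: opp run (2,2), next='.' -> no flip
Dir E: first cell 'B' (not opp) -> no flip
Dir SW: first cell 'B' (not opp) -> no flip
Dir S: opp run (3,3) capped by B -> flip
Dir SE: opp run (3,4), next='.' -> no flip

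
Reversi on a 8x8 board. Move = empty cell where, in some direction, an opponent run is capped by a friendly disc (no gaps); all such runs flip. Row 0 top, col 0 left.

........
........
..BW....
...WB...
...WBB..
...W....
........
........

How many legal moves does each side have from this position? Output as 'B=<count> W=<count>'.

-- B to move --
(1,2): flips 1 -> legal
(1,3): no bracket -> illegal
(1,4): no bracket -> illegal
(2,4): flips 1 -> legal
(3,2): flips 1 -> legal
(4,2): flips 1 -> legal
(5,2): flips 1 -> legal
(5,4): no bracket -> illegal
(6,2): flips 1 -> legal
(6,3): no bracket -> illegal
(6,4): no bracket -> illegal
B mobility = 6
-- W to move --
(1,1): flips 1 -> legal
(1,2): no bracket -> illegal
(1,3): no bracket -> illegal
(2,1): flips 1 -> legal
(2,4): no bracket -> illegal
(2,5): flips 1 -> legal
(3,1): no bracket -> illegal
(3,2): no bracket -> illegal
(3,5): flips 2 -> legal
(3,6): no bracket -> illegal
(4,6): flips 2 -> legal
(5,4): no bracket -> illegal
(5,5): flips 1 -> legal
(5,6): flips 2 -> legal
W mobility = 7

Answer: B=6 W=7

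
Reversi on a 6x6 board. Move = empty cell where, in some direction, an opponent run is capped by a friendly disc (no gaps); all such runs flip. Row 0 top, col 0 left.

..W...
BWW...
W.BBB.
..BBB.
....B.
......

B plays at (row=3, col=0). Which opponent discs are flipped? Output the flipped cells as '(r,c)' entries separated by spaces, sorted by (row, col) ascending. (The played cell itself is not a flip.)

Dir NW: edge -> no flip
Dir N: opp run (2,0) capped by B -> flip
Dir NE: first cell '.' (not opp) -> no flip
Dir W: edge -> no flip
Dir E: first cell '.' (not opp) -> no flip
Dir SW: edge -> no flip
Dir S: first cell '.' (not opp) -> no flip
Dir SE: first cell '.' (not opp) -> no flip

Answer: (2,0)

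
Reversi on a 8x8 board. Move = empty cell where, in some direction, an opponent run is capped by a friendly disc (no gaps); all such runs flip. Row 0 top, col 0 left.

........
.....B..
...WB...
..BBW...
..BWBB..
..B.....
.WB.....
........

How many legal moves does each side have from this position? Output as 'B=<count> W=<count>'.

-- B to move --
(1,2): flips 2 -> legal
(1,3): flips 1 -> legal
(1,4): flips 1 -> legal
(2,2): flips 1 -> legal
(2,5): flips 2 -> legal
(3,5): flips 1 -> legal
(5,0): no bracket -> illegal
(5,1): no bracket -> illegal
(5,3): flips 1 -> legal
(5,4): flips 1 -> legal
(6,0): flips 1 -> legal
(7,0): flips 1 -> legal
(7,1): no bracket -> illegal
(7,2): no bracket -> illegal
B mobility = 10
-- W to move --
(0,4): no bracket -> illegal
(0,5): no bracket -> illegal
(0,6): no bracket -> illegal
(1,3): no bracket -> illegal
(1,4): flips 1 -> legal
(1,6): no bracket -> illegal
(2,1): flips 1 -> legal
(2,2): no bracket -> illegal
(2,5): flips 1 -> legal
(2,6): no bracket -> illegal
(3,1): flips 2 -> legal
(3,5): no bracket -> illegal
(3,6): no bracket -> illegal
(4,1): flips 2 -> legal
(4,6): flips 2 -> legal
(5,1): no bracket -> illegal
(5,3): no bracket -> illegal
(5,4): flips 1 -> legal
(5,5): no bracket -> illegal
(5,6): flips 1 -> legal
(6,3): flips 1 -> legal
(7,1): no bracket -> illegal
(7,2): no bracket -> illegal
(7,3): no bracket -> illegal
W mobility = 9

Answer: B=10 W=9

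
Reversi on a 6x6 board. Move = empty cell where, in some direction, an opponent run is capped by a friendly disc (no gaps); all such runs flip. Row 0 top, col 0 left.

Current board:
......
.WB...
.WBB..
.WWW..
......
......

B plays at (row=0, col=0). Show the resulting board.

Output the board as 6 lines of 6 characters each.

Place B at (0,0); scan 8 dirs for brackets.
Dir NW: edge -> no flip
Dir N: edge -> no flip
Dir NE: edge -> no flip
Dir W: edge -> no flip
Dir E: first cell '.' (not opp) -> no flip
Dir SW: edge -> no flip
Dir S: first cell '.' (not opp) -> no flip
Dir SE: opp run (1,1) capped by B -> flip
All flips: (1,1)

Answer: B.....
.BB...
.WBB..
.WWW..
......
......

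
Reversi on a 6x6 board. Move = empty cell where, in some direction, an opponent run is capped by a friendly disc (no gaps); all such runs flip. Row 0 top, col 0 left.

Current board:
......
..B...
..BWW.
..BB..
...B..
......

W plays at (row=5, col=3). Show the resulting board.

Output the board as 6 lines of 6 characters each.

Place W at (5,3); scan 8 dirs for brackets.
Dir NW: first cell '.' (not opp) -> no flip
Dir N: opp run (4,3) (3,3) capped by W -> flip
Dir NE: first cell '.' (not opp) -> no flip
Dir W: first cell '.' (not opp) -> no flip
Dir E: first cell '.' (not opp) -> no flip
Dir SW: edge -> no flip
Dir S: edge -> no flip
Dir SE: edge -> no flip
All flips: (3,3) (4,3)

Answer: ......
..B...
..BWW.
..BW..
...W..
...W..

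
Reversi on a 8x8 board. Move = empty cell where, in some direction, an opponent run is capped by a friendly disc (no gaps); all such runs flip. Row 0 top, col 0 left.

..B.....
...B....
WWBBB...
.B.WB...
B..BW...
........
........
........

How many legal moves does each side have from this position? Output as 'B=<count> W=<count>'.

Answer: B=6 W=9

Derivation:
-- B to move --
(1,0): no bracket -> illegal
(1,1): flips 1 -> legal
(1,2): no bracket -> illegal
(3,0): no bracket -> illegal
(3,2): flips 1 -> legal
(3,5): no bracket -> illegal
(4,2): flips 1 -> legal
(4,5): flips 1 -> legal
(5,3): no bracket -> illegal
(5,4): flips 1 -> legal
(5,5): flips 2 -> legal
B mobility = 6
-- W to move --
(0,1): no bracket -> illegal
(0,3): flips 2 -> legal
(0,4): no bracket -> illegal
(1,1): flips 1 -> legal
(1,2): no bracket -> illegal
(1,4): flips 2 -> legal
(1,5): flips 1 -> legal
(2,5): flips 3 -> legal
(3,0): no bracket -> illegal
(3,2): no bracket -> illegal
(3,5): flips 1 -> legal
(4,1): flips 1 -> legal
(4,2): flips 2 -> legal
(4,5): no bracket -> illegal
(5,0): no bracket -> illegal
(5,1): no bracket -> illegal
(5,2): no bracket -> illegal
(5,3): flips 1 -> legal
(5,4): no bracket -> illegal
W mobility = 9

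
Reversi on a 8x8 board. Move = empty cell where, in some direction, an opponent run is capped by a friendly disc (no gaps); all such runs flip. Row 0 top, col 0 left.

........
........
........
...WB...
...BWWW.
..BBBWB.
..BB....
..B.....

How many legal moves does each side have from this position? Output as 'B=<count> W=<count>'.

Answer: B=5 W=11

Derivation:
-- B to move --
(2,2): no bracket -> illegal
(2,3): flips 1 -> legal
(2,4): no bracket -> illegal
(3,2): flips 1 -> legal
(3,5): flips 1 -> legal
(3,6): flips 2 -> legal
(3,7): no bracket -> illegal
(4,2): no bracket -> illegal
(4,7): flips 3 -> legal
(5,7): no bracket -> illegal
(6,4): no bracket -> illegal
(6,5): no bracket -> illegal
(6,6): no bracket -> illegal
B mobility = 5
-- W to move --
(2,3): flips 1 -> legal
(2,4): flips 1 -> legal
(2,5): no bracket -> illegal
(3,2): no bracket -> illegal
(3,5): flips 1 -> legal
(4,1): no bracket -> illegal
(4,2): flips 1 -> legal
(4,7): no bracket -> illegal
(5,1): flips 3 -> legal
(5,7): flips 1 -> legal
(6,1): no bracket -> illegal
(6,4): flips 1 -> legal
(6,5): no bracket -> illegal
(6,6): flips 1 -> legal
(6,7): flips 1 -> legal
(7,1): flips 2 -> legal
(7,3): flips 3 -> legal
(7,4): no bracket -> illegal
W mobility = 11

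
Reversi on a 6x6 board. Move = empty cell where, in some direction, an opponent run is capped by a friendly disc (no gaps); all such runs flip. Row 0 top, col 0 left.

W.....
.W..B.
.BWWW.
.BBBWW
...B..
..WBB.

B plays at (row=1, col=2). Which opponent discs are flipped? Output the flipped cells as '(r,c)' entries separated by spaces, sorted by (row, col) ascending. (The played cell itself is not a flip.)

Answer: (2,2)

Derivation:
Dir NW: first cell '.' (not opp) -> no flip
Dir N: first cell '.' (not opp) -> no flip
Dir NE: first cell '.' (not opp) -> no flip
Dir W: opp run (1,1), next='.' -> no flip
Dir E: first cell '.' (not opp) -> no flip
Dir SW: first cell 'B' (not opp) -> no flip
Dir S: opp run (2,2) capped by B -> flip
Dir SE: opp run (2,3) (3,4), next='.' -> no flip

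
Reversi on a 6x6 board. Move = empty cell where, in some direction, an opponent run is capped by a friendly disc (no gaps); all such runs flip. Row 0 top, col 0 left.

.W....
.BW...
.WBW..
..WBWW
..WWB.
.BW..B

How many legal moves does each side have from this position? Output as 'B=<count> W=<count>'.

Answer: B=7 W=6

Derivation:
-- B to move --
(0,0): no bracket -> illegal
(0,2): flips 1 -> legal
(0,3): no bracket -> illegal
(1,0): no bracket -> illegal
(1,3): flips 2 -> legal
(1,4): no bracket -> illegal
(2,0): flips 1 -> legal
(2,4): flips 2 -> legal
(2,5): no bracket -> illegal
(3,0): no bracket -> illegal
(3,1): flips 2 -> legal
(4,1): flips 2 -> legal
(4,5): no bracket -> illegal
(5,3): flips 2 -> legal
(5,4): no bracket -> illegal
B mobility = 7
-- W to move --
(0,0): no bracket -> illegal
(0,2): no bracket -> illegal
(1,0): flips 1 -> legal
(1,3): no bracket -> illegal
(2,0): no bracket -> illegal
(2,4): flips 1 -> legal
(3,1): no bracket -> illegal
(4,0): no bracket -> illegal
(4,1): no bracket -> illegal
(4,5): flips 1 -> legal
(5,0): flips 1 -> legal
(5,3): flips 1 -> legal
(5,4): flips 1 -> legal
W mobility = 6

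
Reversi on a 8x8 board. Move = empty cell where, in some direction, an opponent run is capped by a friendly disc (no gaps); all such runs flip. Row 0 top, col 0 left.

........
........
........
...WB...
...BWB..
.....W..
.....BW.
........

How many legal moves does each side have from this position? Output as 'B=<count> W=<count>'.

-- B to move --
(2,2): no bracket -> illegal
(2,3): flips 1 -> legal
(2,4): no bracket -> illegal
(3,2): flips 1 -> legal
(3,5): no bracket -> illegal
(4,2): no bracket -> illegal
(4,6): no bracket -> illegal
(5,3): no bracket -> illegal
(5,4): flips 1 -> legal
(5,6): no bracket -> illegal
(5,7): no bracket -> illegal
(6,4): no bracket -> illegal
(6,7): flips 1 -> legal
(7,5): no bracket -> illegal
(7,6): no bracket -> illegal
(7,7): no bracket -> illegal
B mobility = 4
-- W to move --
(2,3): no bracket -> illegal
(2,4): flips 1 -> legal
(2,5): no bracket -> illegal
(3,2): no bracket -> illegal
(3,5): flips 2 -> legal
(3,6): no bracket -> illegal
(4,2): flips 1 -> legal
(4,6): flips 1 -> legal
(5,2): no bracket -> illegal
(5,3): flips 1 -> legal
(5,4): no bracket -> illegal
(5,6): no bracket -> illegal
(6,4): flips 1 -> legal
(7,4): no bracket -> illegal
(7,5): flips 1 -> legal
(7,6): no bracket -> illegal
W mobility = 7

Answer: B=4 W=7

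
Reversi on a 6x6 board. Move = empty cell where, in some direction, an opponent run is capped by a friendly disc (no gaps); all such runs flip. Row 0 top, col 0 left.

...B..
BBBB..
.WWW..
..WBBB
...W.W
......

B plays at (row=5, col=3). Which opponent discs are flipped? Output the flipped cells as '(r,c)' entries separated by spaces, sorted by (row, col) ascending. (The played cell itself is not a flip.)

Dir NW: first cell '.' (not opp) -> no flip
Dir N: opp run (4,3) capped by B -> flip
Dir NE: first cell '.' (not opp) -> no flip
Dir W: first cell '.' (not opp) -> no flip
Dir E: first cell '.' (not opp) -> no flip
Dir SW: edge -> no flip
Dir S: edge -> no flip
Dir SE: edge -> no flip

Answer: (4,3)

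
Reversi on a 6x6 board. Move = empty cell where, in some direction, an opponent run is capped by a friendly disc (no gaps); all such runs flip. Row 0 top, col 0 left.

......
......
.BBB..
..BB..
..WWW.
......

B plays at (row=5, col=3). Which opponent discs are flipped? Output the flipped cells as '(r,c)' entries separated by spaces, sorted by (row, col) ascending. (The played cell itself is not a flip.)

Dir NW: opp run (4,2), next='.' -> no flip
Dir N: opp run (4,3) capped by B -> flip
Dir NE: opp run (4,4), next='.' -> no flip
Dir W: first cell '.' (not opp) -> no flip
Dir E: first cell '.' (not opp) -> no flip
Dir SW: edge -> no flip
Dir S: edge -> no flip
Dir SE: edge -> no flip

Answer: (4,3)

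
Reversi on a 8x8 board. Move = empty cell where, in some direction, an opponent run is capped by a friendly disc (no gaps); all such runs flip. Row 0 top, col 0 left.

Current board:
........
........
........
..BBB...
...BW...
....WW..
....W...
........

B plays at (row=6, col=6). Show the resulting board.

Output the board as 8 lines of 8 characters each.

Place B at (6,6); scan 8 dirs for brackets.
Dir NW: opp run (5,5) (4,4) capped by B -> flip
Dir N: first cell '.' (not opp) -> no flip
Dir NE: first cell '.' (not opp) -> no flip
Dir W: first cell '.' (not opp) -> no flip
Dir E: first cell '.' (not opp) -> no flip
Dir SW: first cell '.' (not opp) -> no flip
Dir S: first cell '.' (not opp) -> no flip
Dir SE: first cell '.' (not opp) -> no flip
All flips: (4,4) (5,5)

Answer: ........
........
........
..BBB...
...BB...
....WB..
....W.B.
........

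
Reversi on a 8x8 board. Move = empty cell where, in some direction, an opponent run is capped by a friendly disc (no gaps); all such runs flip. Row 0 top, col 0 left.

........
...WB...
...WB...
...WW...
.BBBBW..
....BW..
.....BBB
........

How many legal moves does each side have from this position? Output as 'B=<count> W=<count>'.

Answer: B=10 W=13

Derivation:
-- B to move --
(0,2): flips 1 -> legal
(0,3): flips 3 -> legal
(0,4): no bracket -> illegal
(1,2): flips 1 -> legal
(2,2): flips 2 -> legal
(2,5): flips 1 -> legal
(3,2): flips 1 -> legal
(3,5): flips 2 -> legal
(3,6): flips 1 -> legal
(4,6): flips 1 -> legal
(5,6): flips 1 -> legal
(6,4): no bracket -> illegal
B mobility = 10
-- W to move --
(0,3): no bracket -> illegal
(0,4): flips 2 -> legal
(0,5): flips 1 -> legal
(1,5): flips 2 -> legal
(2,5): flips 1 -> legal
(3,0): no bracket -> illegal
(3,1): no bracket -> illegal
(3,2): no bracket -> illegal
(3,5): flips 1 -> legal
(4,0): flips 4 -> legal
(5,0): no bracket -> illegal
(5,1): flips 1 -> legal
(5,2): flips 1 -> legal
(5,3): flips 2 -> legal
(5,6): no bracket -> illegal
(5,7): no bracket -> illegal
(6,3): flips 1 -> legal
(6,4): flips 2 -> legal
(7,4): no bracket -> illegal
(7,5): flips 1 -> legal
(7,6): no bracket -> illegal
(7,7): flips 1 -> legal
W mobility = 13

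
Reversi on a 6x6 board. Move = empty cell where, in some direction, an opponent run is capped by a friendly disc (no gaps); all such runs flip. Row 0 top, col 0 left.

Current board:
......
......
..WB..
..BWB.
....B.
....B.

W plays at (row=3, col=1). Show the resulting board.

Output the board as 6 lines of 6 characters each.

Place W at (3,1); scan 8 dirs for brackets.
Dir NW: first cell '.' (not opp) -> no flip
Dir N: first cell '.' (not opp) -> no flip
Dir NE: first cell 'W' (not opp) -> no flip
Dir W: first cell '.' (not opp) -> no flip
Dir E: opp run (3,2) capped by W -> flip
Dir SW: first cell '.' (not opp) -> no flip
Dir S: first cell '.' (not opp) -> no flip
Dir SE: first cell '.' (not opp) -> no flip
All flips: (3,2)

Answer: ......
......
..WB..
.WWWB.
....B.
....B.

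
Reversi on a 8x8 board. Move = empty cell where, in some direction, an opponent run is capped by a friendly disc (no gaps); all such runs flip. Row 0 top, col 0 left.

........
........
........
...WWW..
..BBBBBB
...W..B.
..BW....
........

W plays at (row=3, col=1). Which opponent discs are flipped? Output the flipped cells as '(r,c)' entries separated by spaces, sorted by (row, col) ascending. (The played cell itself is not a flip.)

Answer: (4,2)

Derivation:
Dir NW: first cell '.' (not opp) -> no flip
Dir N: first cell '.' (not opp) -> no flip
Dir NE: first cell '.' (not opp) -> no flip
Dir W: first cell '.' (not opp) -> no flip
Dir E: first cell '.' (not opp) -> no flip
Dir SW: first cell '.' (not opp) -> no flip
Dir S: first cell '.' (not opp) -> no flip
Dir SE: opp run (4,2) capped by W -> flip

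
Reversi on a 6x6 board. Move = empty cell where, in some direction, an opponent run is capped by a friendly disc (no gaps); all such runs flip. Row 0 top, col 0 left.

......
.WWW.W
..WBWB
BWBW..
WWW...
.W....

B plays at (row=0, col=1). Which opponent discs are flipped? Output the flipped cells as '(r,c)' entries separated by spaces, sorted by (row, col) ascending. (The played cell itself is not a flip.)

Dir NW: edge -> no flip
Dir N: edge -> no flip
Dir NE: edge -> no flip
Dir W: first cell '.' (not opp) -> no flip
Dir E: first cell '.' (not opp) -> no flip
Dir SW: first cell '.' (not opp) -> no flip
Dir S: opp run (1,1), next='.' -> no flip
Dir SE: opp run (1,2) capped by B -> flip

Answer: (1,2)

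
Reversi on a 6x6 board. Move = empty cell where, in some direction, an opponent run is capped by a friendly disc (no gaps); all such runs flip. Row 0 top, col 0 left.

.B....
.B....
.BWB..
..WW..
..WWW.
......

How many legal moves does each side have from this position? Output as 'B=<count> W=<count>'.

Answer: B=4 W=6

Derivation:
-- B to move --
(1,2): no bracket -> illegal
(1,3): no bracket -> illegal
(2,4): no bracket -> illegal
(3,1): no bracket -> illegal
(3,4): no bracket -> illegal
(3,5): no bracket -> illegal
(4,1): flips 1 -> legal
(4,5): no bracket -> illegal
(5,1): no bracket -> illegal
(5,2): no bracket -> illegal
(5,3): flips 2 -> legal
(5,4): flips 2 -> legal
(5,5): flips 3 -> legal
B mobility = 4
-- W to move --
(0,0): flips 1 -> legal
(0,2): no bracket -> illegal
(1,0): flips 1 -> legal
(1,2): no bracket -> illegal
(1,3): flips 1 -> legal
(1,4): flips 1 -> legal
(2,0): flips 1 -> legal
(2,4): flips 1 -> legal
(3,0): no bracket -> illegal
(3,1): no bracket -> illegal
(3,4): no bracket -> illegal
W mobility = 6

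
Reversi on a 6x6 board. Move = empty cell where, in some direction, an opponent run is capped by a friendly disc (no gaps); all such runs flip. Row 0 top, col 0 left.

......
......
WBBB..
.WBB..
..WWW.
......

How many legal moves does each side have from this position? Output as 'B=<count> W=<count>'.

Answer: B=8 W=6

Derivation:
-- B to move --
(1,0): no bracket -> illegal
(1,1): no bracket -> illegal
(3,0): flips 1 -> legal
(3,4): no bracket -> illegal
(3,5): no bracket -> illegal
(4,0): flips 1 -> legal
(4,1): flips 1 -> legal
(4,5): no bracket -> illegal
(5,1): flips 1 -> legal
(5,2): flips 1 -> legal
(5,3): flips 1 -> legal
(5,4): flips 1 -> legal
(5,5): flips 1 -> legal
B mobility = 8
-- W to move --
(1,0): flips 2 -> legal
(1,1): flips 3 -> legal
(1,2): flips 2 -> legal
(1,3): flips 3 -> legal
(1,4): no bracket -> illegal
(2,4): flips 4 -> legal
(3,0): no bracket -> illegal
(3,4): flips 2 -> legal
(4,1): no bracket -> illegal
W mobility = 6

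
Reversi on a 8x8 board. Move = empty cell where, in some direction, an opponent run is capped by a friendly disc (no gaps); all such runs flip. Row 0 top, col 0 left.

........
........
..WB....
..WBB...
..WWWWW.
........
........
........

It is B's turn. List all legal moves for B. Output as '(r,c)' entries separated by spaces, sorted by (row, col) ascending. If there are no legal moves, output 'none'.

(1,1): flips 1 -> legal
(1,2): no bracket -> illegal
(1,3): no bracket -> illegal
(2,1): flips 1 -> legal
(3,1): flips 1 -> legal
(3,5): no bracket -> illegal
(3,6): no bracket -> illegal
(3,7): no bracket -> illegal
(4,1): flips 1 -> legal
(4,7): no bracket -> illegal
(5,1): flips 1 -> legal
(5,2): flips 1 -> legal
(5,3): flips 1 -> legal
(5,4): flips 1 -> legal
(5,5): flips 1 -> legal
(5,6): flips 1 -> legal
(5,7): no bracket -> illegal

Answer: (1,1) (2,1) (3,1) (4,1) (5,1) (5,2) (5,3) (5,4) (5,5) (5,6)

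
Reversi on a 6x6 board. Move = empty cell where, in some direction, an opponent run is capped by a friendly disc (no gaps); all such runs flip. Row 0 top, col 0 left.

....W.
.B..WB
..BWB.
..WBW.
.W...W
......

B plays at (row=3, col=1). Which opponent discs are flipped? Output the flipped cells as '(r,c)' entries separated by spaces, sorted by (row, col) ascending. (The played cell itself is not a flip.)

Answer: (3,2)

Derivation:
Dir NW: first cell '.' (not opp) -> no flip
Dir N: first cell '.' (not opp) -> no flip
Dir NE: first cell 'B' (not opp) -> no flip
Dir W: first cell '.' (not opp) -> no flip
Dir E: opp run (3,2) capped by B -> flip
Dir SW: first cell '.' (not opp) -> no flip
Dir S: opp run (4,1), next='.' -> no flip
Dir SE: first cell '.' (not opp) -> no flip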